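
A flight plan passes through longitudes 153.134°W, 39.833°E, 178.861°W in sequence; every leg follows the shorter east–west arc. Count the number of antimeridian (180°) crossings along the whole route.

Leg 1: -153.134° → +39.833°, shortest Δλ = -167.033° (west) — crosses 180°.
Leg 2: +39.833° → -178.861°, shortest Δλ = 141.306° (east) — crosses 180°.
Total crossings: 2.

2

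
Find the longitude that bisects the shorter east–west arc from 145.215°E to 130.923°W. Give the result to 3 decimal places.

Signed shortest Δλ from +145.215° to -130.923° is +83.862°.
Midpoint longitude = +145.215° + (+83.862°)/2 = +145.215° + 41.931° = +187.146°.
Normalise into (−180°, 180°]: -172.854°.
(The naïve average (+145.215 + -130.923)/2 = 7.146° is on the wrong side of the globe.)

172.854°W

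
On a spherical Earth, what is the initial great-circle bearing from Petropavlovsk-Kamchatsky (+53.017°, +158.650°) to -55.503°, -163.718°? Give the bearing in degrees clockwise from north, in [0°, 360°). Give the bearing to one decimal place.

Δλ = -163.718 − 158.650 = -322.368°; wrapped into (−180°, 180°]: 37.632°.
θ = atan2( sin Δλ · cos φ₂ , cos φ₁ · sin φ₂ − sin φ₁ · cos φ₂ · cos Δλ )
  = atan2(0.34581, -0.85409) = 157.957° → normalised to [0°, 360°): 157.957°.

158.0°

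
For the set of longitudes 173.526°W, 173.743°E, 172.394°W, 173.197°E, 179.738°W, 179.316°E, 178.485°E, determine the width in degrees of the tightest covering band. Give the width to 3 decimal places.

14.409°

Sort the longitudes: -179.738°, -173.526°, -172.394°, +173.197°, +173.743°, +178.485°, +179.316°.
Eastward gaps between consecutive values (wrapping around): 6.212°, 1.132°, 345.591°, 0.546°, 4.742°, 0.831°, 0.946°.
Largest gap = 345.591° ⇒ minimal covering band is its complement: 360° − 345.591° = 14.409°.
Band runs from +173.197° eastward to -172.394°, crossing the antimeridian.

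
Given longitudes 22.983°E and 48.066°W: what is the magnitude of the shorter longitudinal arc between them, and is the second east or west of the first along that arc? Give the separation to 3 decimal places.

Raw difference: -48.066 − 22.983 = -71.049°.
Normalise into (−180°, 180°]: -71.049° stays -71.049°.
Negative ⇒ the second point lies to the west; separation 71.049°.

71.049° west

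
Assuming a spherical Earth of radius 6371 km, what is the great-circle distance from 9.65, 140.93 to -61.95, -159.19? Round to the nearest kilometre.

9467 km

Δλ = -159.19 − 140.93 = -300.12°; wrapped into (−180°, 180°]: 59.88°.
Δφ = -61.95 − 9.65 = -71.60°.
a = sin²(Δφ/2) + cos φ₁ · cos φ₂ · sin²(Δλ/2) = 0.457652.
c = 2·atan2(√a, √(1−a)) = 1.48600 rad → d = 6371·c ≈ 9467.30 km.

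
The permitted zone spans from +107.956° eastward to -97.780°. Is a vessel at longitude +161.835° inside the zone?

Band width going east from +107.956° to -97.780°: ((-97.780 − 107.956) mod 360) = 154.264°.
Offset of +161.835° east of the west edge: ((161.835 − 107.956) mod 360) = 53.879°.
53.879° ≤ 154.264° ⇒ inside.

Yes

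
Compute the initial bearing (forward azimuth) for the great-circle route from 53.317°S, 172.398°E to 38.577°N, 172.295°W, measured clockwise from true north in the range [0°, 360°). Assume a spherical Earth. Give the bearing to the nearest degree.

12°

Δλ = -172.295 − 172.398 = -344.693°; wrapped into (−180°, 180°]: 15.307°.
θ = atan2( sin Δλ · cos φ₂ , cos φ₁ · sin φ₂ − sin φ₁ · cos φ₂ · cos Δλ )
  = atan2(0.20638, 0.97721) = 11.925° → normalised to [0°, 360°): 11.925°.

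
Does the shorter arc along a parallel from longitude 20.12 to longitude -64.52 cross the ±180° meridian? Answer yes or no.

Signed shortest Δλ = ((-64.52 − 20.12 + 180) mod 360) − 180 = -84.64°.
Going west by 84.64° from +20.12° reaches -64.52° without touching 180°.

No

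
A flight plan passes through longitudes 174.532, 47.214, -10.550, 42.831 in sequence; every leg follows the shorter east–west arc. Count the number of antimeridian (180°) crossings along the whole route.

Leg 1: +174.532° → +47.214°, shortest Δλ = -127.318° (west) — does not cross 180°.
Leg 2: +47.214° → -10.550°, shortest Δλ = -57.764° (west) — does not cross 180°.
Leg 3: -10.550° → +42.831°, shortest Δλ = 53.381° (east) — does not cross 180°.
Total crossings: 0.

0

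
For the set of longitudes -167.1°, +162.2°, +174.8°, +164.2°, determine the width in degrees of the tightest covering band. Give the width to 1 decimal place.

30.7°

Sort the longitudes: -167.1°, +162.2°, +164.2°, +174.8°.
Eastward gaps between consecutive values (wrapping around): 329.3°, 2.0°, 10.6°, 18.1°.
Largest gap = 329.3° ⇒ minimal covering band is its complement: 360° − 329.3° = 30.7°.
Band runs from +162.2° eastward to -167.1°, crossing the antimeridian.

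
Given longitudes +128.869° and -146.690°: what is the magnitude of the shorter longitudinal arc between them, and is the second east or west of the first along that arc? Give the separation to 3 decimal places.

84.441° east

Raw difference: -146.690 − 128.869 = -275.559°.
Normalise into (−180°, 180°]: -275.559° + 360° = 84.441°.
Positive ⇒ the second point lies to the east; separation 84.441°.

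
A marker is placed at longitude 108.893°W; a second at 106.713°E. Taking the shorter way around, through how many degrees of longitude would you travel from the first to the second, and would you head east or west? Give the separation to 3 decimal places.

Raw difference: 106.713 − -108.893 = 215.606°.
Normalise into (−180°, 180°]: 215.606° − 360° = -144.394°.
Negative ⇒ the second point lies to the west; separation 144.394°.

144.394° west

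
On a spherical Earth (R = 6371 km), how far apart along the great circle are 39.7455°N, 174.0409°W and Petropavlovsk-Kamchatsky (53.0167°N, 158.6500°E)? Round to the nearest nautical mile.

Δλ = 158.6500 − -174.0409 = 332.6909°; wrapped into (−180°, 180°]: -27.3091°.
Δφ = 53.0167 − 39.7455 = 13.2712°.
a = sin²(Δφ/2) + cos φ₁ · cos φ₂ · sin²(Δλ/2) = 0.039130.
c = 2·atan2(√a, √(1−a)) = 0.39825 rad → d = 6371·c ≈ 2537.26 km ≈ 1370.01 nmi.

1370 nmi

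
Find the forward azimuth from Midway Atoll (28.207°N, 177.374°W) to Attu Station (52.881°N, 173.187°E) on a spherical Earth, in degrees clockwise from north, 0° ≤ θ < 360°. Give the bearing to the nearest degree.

347°

Δλ = 173.187 − -177.374 = 350.561°; wrapped into (−180°, 180°]: -9.439°.
θ = atan2( sin Δλ · cos φ₂ , cos φ₁ · sin φ₂ − sin φ₁ · cos φ₂ · cos Δλ )
  = atan2(-0.09897, 0.42132) = -13.219° → normalised to [0°, 360°): 346.781°.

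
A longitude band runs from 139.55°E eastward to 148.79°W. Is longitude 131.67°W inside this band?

Band width going east from +139.55° to -148.79°: ((-148.79 − 139.55) mod 360) = 71.66°.
Offset of -131.67° east of the west edge: ((-131.67 − 139.55) mod 360) = 88.78°.
88.78° > 71.66° ⇒ outside.

No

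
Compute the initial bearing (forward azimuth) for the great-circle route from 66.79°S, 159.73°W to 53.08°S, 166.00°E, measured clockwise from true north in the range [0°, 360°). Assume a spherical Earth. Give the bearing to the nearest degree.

Δλ = 166.00 − -159.73 = 325.73°; wrapped into (−180°, 180°]: -34.27°.
θ = atan2( sin Δλ · cos φ₂ , cos φ₁ · sin φ₂ − sin φ₁ · cos φ₂ · cos Δλ )
  = atan2(-0.33825, 0.14116) = -67.348° → normalised to [0°, 360°): 292.652°.

293°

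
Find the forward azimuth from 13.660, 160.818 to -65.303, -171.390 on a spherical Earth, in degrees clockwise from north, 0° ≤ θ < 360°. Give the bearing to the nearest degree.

169°

Δλ = -171.390 − 160.818 = -332.208°; wrapped into (−180°, 180°]: 27.792°.
θ = atan2( sin Δλ · cos φ₂ , cos φ₁ · sin φ₂ − sin φ₁ · cos φ₂ · cos Δλ )
  = atan2(0.19481, -0.97012) = 168.645° → normalised to [0°, 360°): 168.645°.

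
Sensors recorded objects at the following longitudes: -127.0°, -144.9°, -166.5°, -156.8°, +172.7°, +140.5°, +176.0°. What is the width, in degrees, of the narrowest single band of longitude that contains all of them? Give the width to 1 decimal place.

92.5°

Sort the longitudes: -166.5°, -156.8°, -144.9°, -127.0°, +140.5°, +172.7°, +176.0°.
Eastward gaps between consecutive values (wrapping around): 9.7°, 11.9°, 17.9°, 267.5°, 32.2°, 3.3°, 17.5°.
Largest gap = 267.5° ⇒ minimal covering band is its complement: 360° − 267.5° = 92.5°.
Band runs from +140.5° eastward to -127.0°, crossing the antimeridian.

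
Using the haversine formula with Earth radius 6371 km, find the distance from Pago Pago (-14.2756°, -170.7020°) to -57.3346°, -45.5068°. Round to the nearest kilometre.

10607 km

Δλ = -45.5068 − -170.7020 = 125.1952°.
Δφ = -57.3346 − -14.2756 = -43.0590°.
a = sin²(Δφ/2) + cos φ₁ · cos φ₂ · sin²(Δλ/2) = 0.546945.
c = 2·atan2(√a, √(1−a)) = 1.66483 rad → d = 6371·c ≈ 10606.60 km.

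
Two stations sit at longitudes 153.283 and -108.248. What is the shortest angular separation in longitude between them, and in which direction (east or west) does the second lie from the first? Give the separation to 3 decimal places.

Raw difference: -108.248 − 153.283 = -261.531°.
Normalise into (−180°, 180°]: -261.531° + 360° = 98.469°.
Positive ⇒ the second point lies to the east; separation 98.469°.

98.469° east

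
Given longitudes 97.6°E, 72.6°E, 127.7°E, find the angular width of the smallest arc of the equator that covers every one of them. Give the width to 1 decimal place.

Sort the longitudes: +72.6°, +97.6°, +127.7°.
Eastward gaps between consecutive values (wrapping around): 25.0°, 30.1°, 304.9°.
Largest gap = 304.9° ⇒ minimal covering band is its complement: 360° − 304.9° = 55.1°.
Band runs from +72.6° eastward to +127.7°.

55.1°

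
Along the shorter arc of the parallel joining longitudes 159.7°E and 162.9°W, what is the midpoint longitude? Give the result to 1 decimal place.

178.4°E

Signed shortest Δλ from +159.7° to -162.9° is +37.4°.
Midpoint longitude = +159.7° + (+37.4°)/2 = +159.7° + 18.7° = +178.4°.
(The naïve average (+159.7 + -162.9)/2 = -1.6° is on the wrong side of the globe.)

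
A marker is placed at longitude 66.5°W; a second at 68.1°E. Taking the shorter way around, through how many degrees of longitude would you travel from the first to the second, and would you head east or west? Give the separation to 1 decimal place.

Raw difference: 68.1 − -66.5 = 134.6°.
Normalise into (−180°, 180°]: 134.6° stays 134.6°.
Positive ⇒ the second point lies to the east; separation 134.6°.

134.6° east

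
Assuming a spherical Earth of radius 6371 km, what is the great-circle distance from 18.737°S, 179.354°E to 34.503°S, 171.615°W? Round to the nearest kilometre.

1967 km

Δλ = -171.615 − 179.354 = -350.969°; wrapped into (−180°, 180°]: 9.031°.
Δφ = -34.503 − -18.737 = -15.766°.
a = sin²(Δφ/2) + cos φ₁ · cos φ₂ · sin²(Δλ/2) = 0.023648.
c = 2·atan2(√a, √(1−a)) = 0.30878 rad → d = 6371·c ≈ 1967.24 km.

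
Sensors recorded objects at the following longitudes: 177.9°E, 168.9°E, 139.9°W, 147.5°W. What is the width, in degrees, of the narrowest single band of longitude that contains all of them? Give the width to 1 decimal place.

Sort the longitudes: -147.5°, -139.9°, +168.9°, +177.9°.
Eastward gaps between consecutive values (wrapping around): 7.6°, 308.8°, 9.0°, 34.6°.
Largest gap = 308.8° ⇒ minimal covering band is its complement: 360° − 308.8° = 51.2°.
Band runs from +168.9° eastward to -139.9°, crossing the antimeridian.

51.2°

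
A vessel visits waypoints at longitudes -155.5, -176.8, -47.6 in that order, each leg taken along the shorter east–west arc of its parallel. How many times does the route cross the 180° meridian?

Leg 1: -155.5° → -176.8°, shortest Δλ = -21.3° (west) — does not cross 180°.
Leg 2: -176.8° → -47.6°, shortest Δλ = 129.2° (east) — does not cross 180°.
Total crossings: 0.

0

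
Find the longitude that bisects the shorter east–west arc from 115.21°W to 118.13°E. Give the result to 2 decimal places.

Signed shortest Δλ from -115.21° to +118.13° is -126.66°.
Midpoint longitude = -115.21° + (-126.66°)/2 = -115.21° − 63.33° = -178.54°.
(The naïve average (-115.21 + +118.13)/2 = 1.46° is on the wrong side of the globe.)

178.54°W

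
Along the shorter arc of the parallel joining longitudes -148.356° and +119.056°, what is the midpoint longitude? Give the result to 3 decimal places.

Signed shortest Δλ from -148.356° to +119.056° is -92.588°.
Midpoint longitude = -148.356° + (-92.588°)/2 = -148.356° − 46.294° = -194.650°.
Normalise into (−180°, 180°]: +165.350°.
(The naïve average (-148.356 + +119.056)/2 = -14.65° is on the wrong side of the globe.)

+165.350°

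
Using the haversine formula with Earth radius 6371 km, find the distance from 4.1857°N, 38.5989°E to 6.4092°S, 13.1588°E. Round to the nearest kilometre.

3060 km

Δλ = 13.1588 − 38.5989 = -25.4401°.
Δφ = -6.4092 − 4.1857 = -10.5949°.
a = sin²(Δφ/2) + cos φ₁ · cos φ₂ · sin²(Δλ/2) = 0.056575.
c = 2·atan2(√a, √(1−a)) = 0.48031 rad → d = 6371·c ≈ 3060.08 km.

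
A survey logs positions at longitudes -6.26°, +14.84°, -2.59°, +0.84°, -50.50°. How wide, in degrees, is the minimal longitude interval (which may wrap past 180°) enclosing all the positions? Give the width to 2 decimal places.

65.34°

Sort the longitudes: -50.50°, -6.26°, -2.59°, +0.84°, +14.84°.
Eastward gaps between consecutive values (wrapping around): 44.24°, 3.67°, 3.43°, 14.00°, 294.66°.
Largest gap = 294.66° ⇒ minimal covering band is its complement: 360° − 294.66° = 65.34°.
Band runs from -50.50° eastward to +14.84°.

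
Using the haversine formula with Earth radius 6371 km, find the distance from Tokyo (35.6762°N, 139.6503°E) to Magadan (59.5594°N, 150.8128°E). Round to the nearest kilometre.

2776 km

Δλ = 150.8128 − 139.6503 = 11.1625°.
Δφ = 59.5594 − 35.6762 = 23.8832°.
a = sin²(Δφ/2) + cos φ₁ · cos φ₂ · sin²(Δλ/2) = 0.046707.
c = 2·atan2(√a, √(1−a)) = 0.43567 rad → d = 6371·c ≈ 2775.66 km.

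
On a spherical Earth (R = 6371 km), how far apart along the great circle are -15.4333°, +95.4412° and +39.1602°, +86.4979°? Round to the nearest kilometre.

Δλ = 86.4979 − 95.4412 = -8.9433°.
Δφ = 39.1602 − -15.4333 = 54.5935°.
a = sin²(Δφ/2) + cos φ₁ · cos φ₂ · sin²(Δλ/2) = 0.214857.
c = 2·atan2(√a, √(1−a)) = 0.96394 rad → d = 6371·c ≈ 6141.27 km.

6141 km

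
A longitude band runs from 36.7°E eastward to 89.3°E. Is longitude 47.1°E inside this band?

Band width going east from +36.7° to +89.3°: ((89.3 − 36.7) mod 360) = 52.6°.
Offset of +47.1° east of the west edge: ((47.1 − 36.7) mod 360) = 10.4°.
10.4° ≤ 52.6° ⇒ inside.

Yes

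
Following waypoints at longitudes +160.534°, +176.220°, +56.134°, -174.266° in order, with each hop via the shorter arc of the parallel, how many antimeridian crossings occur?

Leg 1: +160.534° → +176.220°, shortest Δλ = 15.686° (east) — does not cross 180°.
Leg 2: +176.220° → +56.134°, shortest Δλ = -120.086° (west) — does not cross 180°.
Leg 3: +56.134° → -174.266°, shortest Δλ = 129.6° (east) — crosses 180°.
Total crossings: 1.

1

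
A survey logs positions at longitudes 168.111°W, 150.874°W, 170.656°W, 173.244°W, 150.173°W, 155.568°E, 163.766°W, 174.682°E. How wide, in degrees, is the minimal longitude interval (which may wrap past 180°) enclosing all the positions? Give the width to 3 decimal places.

Sort the longitudes: -173.244°, -170.656°, -168.111°, -163.766°, -150.874°, -150.173°, +155.568°, +174.682°.
Eastward gaps between consecutive values (wrapping around): 2.588°, 2.545°, 4.345°, 12.892°, 0.701°, 305.741°, 19.114°, 12.074°.
Largest gap = 305.741° ⇒ minimal covering band is its complement: 360° − 305.741° = 54.259°.
Band runs from +155.568° eastward to -150.173°, crossing the antimeridian.

54.259°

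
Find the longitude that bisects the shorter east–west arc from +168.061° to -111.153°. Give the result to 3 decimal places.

-151.546°

Signed shortest Δλ from +168.061° to -111.153° is +80.786°.
Midpoint longitude = +168.061° + (+80.786°)/2 = +168.061° + 40.393° = +208.454°.
Normalise into (−180°, 180°]: -151.546°.
(The naïve average (+168.061 + -111.153)/2 = 28.454° is on the wrong side of the globe.)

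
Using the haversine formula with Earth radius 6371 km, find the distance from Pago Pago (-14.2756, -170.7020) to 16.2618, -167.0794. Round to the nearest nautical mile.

Δλ = -167.0794 − -170.7020 = 3.6226°.
Δφ = 16.2618 − -14.2756 = 30.5374°.
a = sin²(Δφ/2) + cos φ₁ · cos φ₂ · sin²(Δλ/2) = 0.070281.
c = 2·atan2(√a, √(1−a)) = 0.53663 rad → d = 6371·c ≈ 3418.84 km ≈ 1846.03 nmi.

1846 nmi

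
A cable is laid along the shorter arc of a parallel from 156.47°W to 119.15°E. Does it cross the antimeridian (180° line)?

Naïve |119.15 − -156.47| = 275.62° > 180°, so the shorter arc goes the other way round — across 180°.
Signed shortest Δλ = ((119.15 − -156.47 + 180) mod 360) − 180 = -84.38°.
Going west by 84.38° from -156.47° passes through 180° before reaching +119.15°.

Yes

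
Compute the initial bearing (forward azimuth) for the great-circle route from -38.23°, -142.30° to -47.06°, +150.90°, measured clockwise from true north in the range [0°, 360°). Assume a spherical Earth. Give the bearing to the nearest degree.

Δλ = 150.90 − -142.30 = 293.20°; wrapped into (−180°, 180°]: -66.80°.
θ = atan2( sin Δλ · cos φ₂ , cos φ₁ · sin φ₂ − sin φ₁ · cos φ₂ · cos Δλ )
  = atan2(-0.62614, -0.40899) = -123.152° → normalised to [0°, 360°): 236.848°.

237°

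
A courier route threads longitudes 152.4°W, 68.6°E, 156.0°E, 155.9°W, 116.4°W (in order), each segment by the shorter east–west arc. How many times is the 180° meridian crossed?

2

Leg 1: -152.4° → +68.6°, shortest Δλ = -139.0° (west) — crosses 180°.
Leg 2: +68.6° → +156.0°, shortest Δλ = 87.4° (east) — does not cross 180°.
Leg 3: +156.0° → -155.9°, shortest Δλ = 48.1° (east) — crosses 180°.
Leg 4: -155.9° → -116.4°, shortest Δλ = 39.5° (east) — does not cross 180°.
Total crossings: 2.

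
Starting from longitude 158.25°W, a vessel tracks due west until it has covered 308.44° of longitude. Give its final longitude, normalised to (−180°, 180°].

Start at -158.25°; shift −308.44° → -466.69°.
-466.69° lies outside (−180°, 180°]; add 360° → -106.69°.

106.69°W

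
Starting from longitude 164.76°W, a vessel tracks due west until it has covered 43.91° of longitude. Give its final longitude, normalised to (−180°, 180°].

Start at -164.76°; shift −43.91° → -208.67°.
-208.67° lies outside (−180°, 180°]; add 360° → +151.33°.

151.33°E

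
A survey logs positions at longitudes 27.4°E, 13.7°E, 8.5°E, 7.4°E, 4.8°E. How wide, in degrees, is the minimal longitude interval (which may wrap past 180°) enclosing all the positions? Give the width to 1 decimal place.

Sort the longitudes: +4.8°, +7.4°, +8.5°, +13.7°, +27.4°.
Eastward gaps between consecutive values (wrapping around): 2.6°, 1.1°, 5.2°, 13.7°, 337.4°.
Largest gap = 337.4° ⇒ minimal covering band is its complement: 360° − 337.4° = 22.6°.
Band runs from +4.8° eastward to +27.4°.

22.6°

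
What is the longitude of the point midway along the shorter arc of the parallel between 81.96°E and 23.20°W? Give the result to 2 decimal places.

29.38°E

Signed shortest Δλ from +81.96° to -23.20° is -105.16°.
Midpoint longitude = +81.96° + (-105.16°)/2 = +81.96° − 52.58° = +29.38°.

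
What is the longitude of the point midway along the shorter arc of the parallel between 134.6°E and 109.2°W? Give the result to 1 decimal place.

167.3°W

Signed shortest Δλ from +134.6° to -109.2° is +116.2°.
Midpoint longitude = +134.6° + (+116.2°)/2 = +134.6° + 58.1° = +192.7°.
Normalise into (−180°, 180°]: -167.3°.
(The naïve average (+134.6 + -109.2)/2 = 12.7° is on the wrong side of the globe.)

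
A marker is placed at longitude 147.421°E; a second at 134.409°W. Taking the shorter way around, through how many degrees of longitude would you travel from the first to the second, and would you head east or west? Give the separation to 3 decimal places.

78.170° east

Raw difference: -134.409 − 147.421 = -281.83°.
Normalise into (−180°, 180°]: -281.83° + 360° = 78.17°.
Positive ⇒ the second point lies to the east; separation 78.170°.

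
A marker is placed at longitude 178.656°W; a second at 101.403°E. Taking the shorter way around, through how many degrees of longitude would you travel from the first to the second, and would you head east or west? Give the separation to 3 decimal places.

Raw difference: 101.403 − -178.656 = 280.059°.
Normalise into (−180°, 180°]: 280.059° − 360° = -79.941°.
Negative ⇒ the second point lies to the west; separation 79.941°.

79.941° west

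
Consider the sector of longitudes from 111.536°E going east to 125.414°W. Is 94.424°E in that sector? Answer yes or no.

No

Band width going east from +111.536° to -125.414°: ((-125.414 − 111.536) mod 360) = 123.050°.
Offset of +94.424° east of the west edge: ((94.424 − 111.536) mod 360) = 342.888°.
342.888° > 123.050° ⇒ outside.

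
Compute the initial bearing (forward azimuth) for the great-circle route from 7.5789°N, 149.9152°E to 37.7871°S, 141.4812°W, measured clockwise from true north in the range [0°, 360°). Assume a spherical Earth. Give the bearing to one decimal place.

131.3°

Δλ = -141.4812 − 149.9152 = -291.3964°; wrapped into (−180°, 180°]: 68.6036°.
θ = atan2( sin Δλ · cos φ₂ , cos φ₁ · sin φ₂ − sin φ₁ · cos φ₂ · cos Δλ )
  = atan2(0.73582, -0.64540) = 131.254° → normalised to [0°, 360°): 131.254°.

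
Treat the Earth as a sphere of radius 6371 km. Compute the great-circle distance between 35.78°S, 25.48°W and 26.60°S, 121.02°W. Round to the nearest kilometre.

8778 km

Δλ = -121.02 − -25.48 = -95.54°.
Δφ = -26.60 − -35.78 = 9.18°.
a = sin²(Δφ/2) + cos φ₁ · cos φ₂ · sin²(Δλ/2) = 0.404119.
c = 2·atan2(√a, √(1−a)) = 1.37784 rad → d = 6371·c ≈ 8778.21 km.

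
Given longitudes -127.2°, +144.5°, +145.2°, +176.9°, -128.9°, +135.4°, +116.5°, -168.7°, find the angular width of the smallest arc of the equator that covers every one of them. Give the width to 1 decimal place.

Sort the longitudes: -168.7°, -128.9°, -127.2°, +116.5°, +135.4°, +144.5°, +145.2°, +176.9°.
Eastward gaps between consecutive values (wrapping around): 39.8°, 1.7°, 243.7°, 18.9°, 9.1°, 0.7°, 31.7°, 14.4°.
Largest gap = 243.7° ⇒ minimal covering band is its complement: 360° − 243.7° = 116.3°.
Band runs from +116.5° eastward to -127.2°, crossing the antimeridian.

116.3°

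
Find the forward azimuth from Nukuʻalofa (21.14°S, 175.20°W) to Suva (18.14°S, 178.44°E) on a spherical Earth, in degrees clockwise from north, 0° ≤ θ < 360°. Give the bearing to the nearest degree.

296°

Δλ = 178.44 − -175.20 = 353.64°; wrapped into (−180°, 180°]: -6.36°.
θ = atan2( sin Δλ · cos φ₂ , cos φ₁ · sin φ₂ − sin φ₁ · cos φ₂ · cos Δλ )
  = atan2(-0.10527, 0.05023) = -64.493° → normalised to [0°, 360°): 295.507°.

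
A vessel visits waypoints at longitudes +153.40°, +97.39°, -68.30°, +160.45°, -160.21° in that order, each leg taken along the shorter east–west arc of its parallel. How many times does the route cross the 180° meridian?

2

Leg 1: +153.40° → +97.39°, shortest Δλ = -56.01° (west) — does not cross 180°.
Leg 2: +97.39° → -68.30°, shortest Δλ = -165.69° (west) — does not cross 180°.
Leg 3: -68.30° → +160.45°, shortest Δλ = -131.25° (west) — crosses 180°.
Leg 4: +160.45° → -160.21°, shortest Δλ = 39.34° (east) — crosses 180°.
Total crossings: 2.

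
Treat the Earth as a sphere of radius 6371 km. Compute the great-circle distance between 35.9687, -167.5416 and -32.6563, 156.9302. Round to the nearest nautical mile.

Δλ = 156.9302 − -167.5416 = 324.4718°; wrapped into (−180°, 180°]: -35.5282°.
Δφ = -32.6563 − 35.9687 = -68.6250°.
a = sin²(Δφ/2) + cos φ₁ · cos φ₂ · sin²(Δλ/2) = 0.381193.
c = 2·atan2(√a, √(1−a)) = 1.33089 rad → d = 6371·c ≈ 8479.08 km ≈ 4578.34 nmi.

4578 nmi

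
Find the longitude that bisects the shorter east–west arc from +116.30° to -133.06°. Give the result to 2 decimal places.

+171.62°

Signed shortest Δλ from +116.30° to -133.06° is +110.64°.
Midpoint longitude = +116.30° + (+110.64°)/2 = +116.30° + 55.32° = +171.62°.
(The naïve average (+116.30 + -133.06)/2 = -8.38° is on the wrong side of the globe.)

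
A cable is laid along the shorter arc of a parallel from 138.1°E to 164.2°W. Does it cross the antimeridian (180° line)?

Yes

Naïve |-164.2 − 138.1| = 302.3° > 180°, so the shorter arc goes the other way round — across 180°.
Signed shortest Δλ = ((-164.2 − 138.1 + 180) mod 360) − 180 = 57.7°.
Going east by 57.7° from +138.1° passes through 180° before reaching -164.2°.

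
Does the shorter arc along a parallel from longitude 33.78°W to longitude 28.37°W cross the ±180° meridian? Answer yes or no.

Signed shortest Δλ = ((-28.37 − -33.78 + 180) mod 360) − 180 = 5.41°.
Going east by 5.41° from -33.78° reaches -28.37° without touching 180°.

No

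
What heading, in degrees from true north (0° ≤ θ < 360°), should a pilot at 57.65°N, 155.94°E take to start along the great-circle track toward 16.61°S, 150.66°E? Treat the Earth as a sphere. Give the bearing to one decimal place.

Δλ = 150.66 − 155.94 = -5.28°.
θ = atan2( sin Δλ · cos φ₂ , cos φ₁ · sin φ₂ − sin φ₁ · cos φ₂ · cos Δλ )
  = atan2(-0.08818, -0.95907) = -174.747° → normalised to [0°, 360°): 185.253°.

185.3°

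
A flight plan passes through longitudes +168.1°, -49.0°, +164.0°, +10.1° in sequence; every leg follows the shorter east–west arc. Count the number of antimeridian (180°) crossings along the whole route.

Leg 1: +168.1° → -49.0°, shortest Δλ = 142.9° (east) — crosses 180°.
Leg 2: -49.0° → +164.0°, shortest Δλ = -147.0° (west) — crosses 180°.
Leg 3: +164.0° → +10.1°, shortest Δλ = -153.9° (west) — does not cross 180°.
Total crossings: 2.

2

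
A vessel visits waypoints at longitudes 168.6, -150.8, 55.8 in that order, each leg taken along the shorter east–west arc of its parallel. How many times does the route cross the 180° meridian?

Leg 1: +168.6° → -150.8°, shortest Δλ = 40.6° (east) — crosses 180°.
Leg 2: -150.8° → +55.8°, shortest Δλ = -153.4° (west) — crosses 180°.
Total crossings: 2.

2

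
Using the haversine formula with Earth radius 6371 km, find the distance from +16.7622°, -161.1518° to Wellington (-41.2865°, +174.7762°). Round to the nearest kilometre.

Δλ = 174.7762 − -161.1518 = 335.9280°; wrapped into (−180°, 180°]: -24.0720°.
Δφ = -41.2865 − 16.7622 = -58.0487°.
a = sin²(Δφ/2) + cos φ₁ · cos φ₂ · sin²(Δλ/2) = 0.266687.
c = 2·atan2(√a, √(1−a)) = 1.08532 rad → d = 6371·c ≈ 6914.60 km.

6915 km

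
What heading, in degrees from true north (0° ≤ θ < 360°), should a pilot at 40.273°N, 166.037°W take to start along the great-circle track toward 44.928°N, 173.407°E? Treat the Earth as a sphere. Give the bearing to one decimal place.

293.9°

Δλ = 173.407 − -166.037 = 339.444°; wrapped into (−180°, 180°]: -20.556°.
θ = atan2( sin Δλ · cos φ₂ , cos φ₁ · sin φ₂ − sin φ₁ · cos φ₂ · cos Δλ )
  = atan2(-0.24859, 0.11030) = -66.074° → normalised to [0°, 360°): 293.926°.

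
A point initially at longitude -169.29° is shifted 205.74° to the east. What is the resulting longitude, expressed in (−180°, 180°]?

Start at -169.29°; shift +205.74° → +36.45°.
+36.45° already lies in (−180°, 180°].

+36.45°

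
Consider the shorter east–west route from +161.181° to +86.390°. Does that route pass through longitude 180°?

Signed shortest Δλ = ((86.390 − 161.181 + 180) mod 360) − 180 = -74.791°.
Going west by 74.791° from +161.181° reaches +86.390° without touching 180°.

No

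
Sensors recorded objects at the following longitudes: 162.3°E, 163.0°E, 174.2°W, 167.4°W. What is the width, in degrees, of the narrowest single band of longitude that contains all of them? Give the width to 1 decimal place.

30.3°

Sort the longitudes: -174.2°, -167.4°, +162.3°, +163.0°.
Eastward gaps between consecutive values (wrapping around): 6.8°, 329.7°, 0.7°, 22.8°.
Largest gap = 329.7° ⇒ minimal covering band is its complement: 360° − 329.7° = 30.3°.
Band runs from +162.3° eastward to -167.4°, crossing the antimeridian.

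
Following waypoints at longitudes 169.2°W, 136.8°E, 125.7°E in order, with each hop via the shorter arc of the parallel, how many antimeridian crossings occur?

Leg 1: -169.2° → +136.8°, shortest Δλ = -54.0° (west) — crosses 180°.
Leg 2: +136.8° → +125.7°, shortest Δλ = -11.1° (west) — does not cross 180°.
Total crossings: 1.

1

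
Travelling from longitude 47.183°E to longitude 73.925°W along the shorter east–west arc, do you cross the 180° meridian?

No

Signed shortest Δλ = ((-73.925 − 47.183 + 180) mod 360) − 180 = -121.108°.
Going west by 121.108° from +47.183° reaches -73.925° without touching 180°.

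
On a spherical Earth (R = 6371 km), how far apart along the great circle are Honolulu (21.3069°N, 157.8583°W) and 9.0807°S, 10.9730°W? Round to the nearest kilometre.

16221 km

Δλ = -10.9730 − -157.8583 = 146.8853°.
Δφ = -9.0807 − 21.3069 = -30.3876°.
a = sin²(Δφ/2) + cos φ₁ · cos φ₂ · sin²(Δλ/2) = 0.913948.
c = 2·atan2(√a, √(1−a)) = 2.54614 rad → d = 6371·c ≈ 16221.47 km.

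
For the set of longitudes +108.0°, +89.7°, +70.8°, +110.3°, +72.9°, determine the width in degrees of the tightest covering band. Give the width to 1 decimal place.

39.5°

Sort the longitudes: +70.8°, +72.9°, +89.7°, +108.0°, +110.3°.
Eastward gaps between consecutive values (wrapping around): 2.1°, 16.8°, 18.3°, 2.3°, 320.5°.
Largest gap = 320.5° ⇒ minimal covering band is its complement: 360° − 320.5° = 39.5°.
Band runs from +70.8° eastward to +110.3°.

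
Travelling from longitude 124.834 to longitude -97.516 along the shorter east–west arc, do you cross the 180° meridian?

Naïve |-97.516 − 124.834| = 222.35° > 180°, so the shorter arc goes the other way round — across 180°.
Signed shortest Δλ = ((-97.516 − 124.834 + 180) mod 360) − 180 = 137.65°.
Going east by 137.65° from +124.834° passes through 180° before reaching -97.516°.

Yes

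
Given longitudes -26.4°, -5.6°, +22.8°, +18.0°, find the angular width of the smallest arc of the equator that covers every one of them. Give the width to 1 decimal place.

Sort the longitudes: -26.4°, -5.6°, +18.0°, +22.8°.
Eastward gaps between consecutive values (wrapping around): 20.8°, 23.6°, 4.8°, 310.8°.
Largest gap = 310.8° ⇒ minimal covering band is its complement: 360° − 310.8° = 49.2°.
Band runs from -26.4° eastward to +22.8°.

49.2°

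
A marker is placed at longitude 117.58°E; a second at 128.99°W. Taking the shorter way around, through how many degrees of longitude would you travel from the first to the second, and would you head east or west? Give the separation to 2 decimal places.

113.43° east

Raw difference: -128.99 − 117.58 = -246.57°.
Normalise into (−180°, 180°]: -246.57° + 360° = 113.43°.
Positive ⇒ the second point lies to the east; separation 113.43°.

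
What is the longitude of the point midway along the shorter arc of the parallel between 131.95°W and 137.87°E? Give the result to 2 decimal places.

Signed shortest Δλ from -131.95° to +137.87° is -90.18°.
Midpoint longitude = -131.95° + (-90.18°)/2 = -131.95° − 45.09° = -177.04°.
(The naïve average (-131.95 + +137.87)/2 = 2.96° is on the wrong side of the globe.)

177.04°W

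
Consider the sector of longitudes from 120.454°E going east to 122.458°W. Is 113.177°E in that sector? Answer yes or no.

No

Band width going east from +120.454° to -122.458°: ((-122.458 − 120.454) mod 360) = 117.088°.
Offset of +113.177° east of the west edge: ((113.177 − 120.454) mod 360) = 352.723°.
352.723° > 117.088° ⇒ outside.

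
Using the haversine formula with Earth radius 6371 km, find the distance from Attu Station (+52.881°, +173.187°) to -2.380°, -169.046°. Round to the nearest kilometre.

Δλ = -169.046 − 173.187 = -342.233°; wrapped into (−180°, 180°]: 17.767°.
Δφ = -2.380 − 52.881 = -55.261°.
a = sin²(Δφ/2) + cos φ₁ · cos φ₂ · sin²(Δλ/2) = 0.229459.
c = 2·atan2(√a, √(1−a)) = 0.99907 rad → d = 6371·c ≈ 6365.10 km.

6365 km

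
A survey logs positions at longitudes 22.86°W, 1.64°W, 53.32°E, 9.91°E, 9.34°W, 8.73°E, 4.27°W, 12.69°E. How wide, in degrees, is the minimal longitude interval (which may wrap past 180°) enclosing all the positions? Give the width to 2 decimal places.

76.18°

Sort the longitudes: -22.86°, -9.34°, -4.27°, -1.64°, +8.73°, +9.91°, +12.69°, +53.32°.
Eastward gaps between consecutive values (wrapping around): 13.52°, 5.07°, 2.63°, 10.37°, 1.18°, 2.78°, 40.63°, 283.82°.
Largest gap = 283.82° ⇒ minimal covering band is its complement: 360° − 283.82° = 76.18°.
Band runs from -22.86° eastward to +53.32°.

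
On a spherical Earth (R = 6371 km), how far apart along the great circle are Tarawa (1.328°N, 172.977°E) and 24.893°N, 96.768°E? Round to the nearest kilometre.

Δλ = 96.768 − 172.977 = -76.209°.
Δφ = 24.893 − 1.328 = 23.565°.
a = sin²(Δφ/2) + cos φ₁ · cos φ₂ · sin²(Δλ/2) = 0.387034.
c = 2·atan2(√a, √(1−a)) = 1.34290 rad → d = 6371·c ≈ 8555.60 km.

8556 km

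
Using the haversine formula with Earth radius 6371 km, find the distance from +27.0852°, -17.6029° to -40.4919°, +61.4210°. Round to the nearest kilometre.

Δλ = 61.4210 − -17.6029 = 79.0239°.
Δφ = -40.4919 − 27.0852 = -67.5771°.
a = sin²(Δφ/2) + cos φ₁ · cos φ₂ · sin²(Δλ/2) = 0.583368.
c = 2·atan2(√a, √(1−a)) = 1.73831 rad → d = 6371·c ≈ 11074.80 km.

11075 km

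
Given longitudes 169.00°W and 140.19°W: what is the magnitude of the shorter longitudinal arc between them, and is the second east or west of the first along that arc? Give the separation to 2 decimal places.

28.81° east

Raw difference: -140.19 − -169.00 = 28.81°.
Normalise into (−180°, 180°]: 28.81° stays 28.81°.
Positive ⇒ the second point lies to the east; separation 28.81°.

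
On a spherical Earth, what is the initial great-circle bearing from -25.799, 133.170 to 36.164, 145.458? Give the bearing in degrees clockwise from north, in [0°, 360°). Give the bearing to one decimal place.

11.1°

Δλ = 145.458 − 133.170 = 12.288°.
θ = atan2( sin Δλ · cos φ₂ , cos φ₁ · sin φ₂ − sin φ₁ · cos φ₂ · cos Δλ )
  = atan2(0.17182, 0.87459) = 11.115° → normalised to [0°, 360°): 11.115°.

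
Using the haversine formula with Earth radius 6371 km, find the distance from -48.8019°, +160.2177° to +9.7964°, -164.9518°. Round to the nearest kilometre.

7353 km

Δλ = -164.9518 − 160.2177 = -325.1695°; wrapped into (−180°, 180°]: 34.8305°.
Δφ = 9.7964 − -48.8019 = 58.5983°.
a = sin²(Δφ/2) + cos φ₁ · cos φ₂ · sin²(Δλ/2) = 0.297624.
c = 2·atan2(√a, √(1−a)) = 1.15409 rad → d = 6371·c ≈ 7352.69 km.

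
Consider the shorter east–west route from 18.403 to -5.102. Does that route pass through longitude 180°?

No

Signed shortest Δλ = ((-5.102 − 18.403 + 180) mod 360) − 180 = -23.505°.
Going west by 23.505° from +18.403° reaches -5.102° without touching 180°.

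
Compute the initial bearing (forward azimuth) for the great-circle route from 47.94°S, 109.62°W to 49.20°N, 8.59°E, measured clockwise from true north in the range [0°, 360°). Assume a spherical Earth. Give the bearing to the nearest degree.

Δλ = 8.59 − -109.62 = 118.21°.
θ = atan2( sin Δλ · cos φ₂ , cos φ₁ · sin φ₂ − sin φ₁ · cos φ₂ · cos Δλ )
  = atan2(0.57581, 0.27780) = 64.245° → normalised to [0°, 360°): 64.245°.

64°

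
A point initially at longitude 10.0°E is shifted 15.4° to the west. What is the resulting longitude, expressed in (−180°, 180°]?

Start at +10.0°; shift −15.4° → -5.4°.
-5.4° already lies in (−180°, 180°].

5.4°W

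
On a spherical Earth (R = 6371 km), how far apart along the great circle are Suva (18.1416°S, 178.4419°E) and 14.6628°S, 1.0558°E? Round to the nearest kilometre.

16356 km

Δλ = 1.0558 − 178.4419 = -177.3861°.
Δφ = -14.6628 − -18.1416 = 3.4788°.
a = sin²(Δφ/2) + cos φ₁ · cos φ₂ · sin²(Δλ/2) = 0.919784.
c = 2·atan2(√a, √(1−a)) = 2.56728 rad → d = 6371·c ≈ 16356.17 km.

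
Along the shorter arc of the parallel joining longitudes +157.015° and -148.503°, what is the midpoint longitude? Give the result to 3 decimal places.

Signed shortest Δλ from +157.015° to -148.503° is +54.482°.
Midpoint longitude = +157.015° + (+54.482°)/2 = +157.015° + 27.241° = +184.256°.
Normalise into (−180°, 180°]: -175.744°.
(The naïve average (+157.015 + -148.503)/2 = 4.256° is on the wrong side of the globe.)

-175.744°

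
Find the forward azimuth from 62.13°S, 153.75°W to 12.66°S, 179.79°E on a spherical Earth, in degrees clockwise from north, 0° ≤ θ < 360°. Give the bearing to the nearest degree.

Δλ = 179.79 − -153.75 = 333.54°; wrapped into (−180°, 180°]: -26.46°.
θ = atan2( sin Δλ · cos φ₂ , cos φ₁ · sin φ₂ − sin φ₁ · cos φ₂ · cos Δλ )
  = atan2(-0.43474, 0.66971) = -32.989° → normalised to [0°, 360°): 327.011°.

327°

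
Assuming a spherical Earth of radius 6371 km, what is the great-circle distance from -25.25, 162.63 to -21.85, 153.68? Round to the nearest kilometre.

Δλ = 153.68 − 162.63 = -8.95°.
Δφ = -21.85 − -25.25 = 3.40°.
a = sin²(Δφ/2) + cos φ₁ · cos φ₂ · sin²(Δλ/2) = 0.005991.
c = 2·atan2(√a, √(1−a)) = 0.15495 rad → d = 6371·c ≈ 987.21 km.

987 km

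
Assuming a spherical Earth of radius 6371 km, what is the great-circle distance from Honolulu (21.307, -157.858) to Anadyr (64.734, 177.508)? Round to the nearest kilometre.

5156 km

Δλ = 177.508 − -157.858 = 335.366°; wrapped into (−180°, 180°]: -24.634°.
Δφ = 64.734 − 21.307 = 43.427°.
a = sin²(Δφ/2) + cos φ₁ · cos φ₂ · sin²(Δλ/2) = 0.154970.
c = 2·atan2(√a, √(1−a)) = 0.80922 rad → d = 6371·c ≈ 5155.56 km.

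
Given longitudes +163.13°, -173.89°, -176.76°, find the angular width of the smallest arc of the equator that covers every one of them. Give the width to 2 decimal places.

22.98°

Sort the longitudes: -176.76°, -173.89°, +163.13°.
Eastward gaps between consecutive values (wrapping around): 2.87°, 337.02°, 20.11°.
Largest gap = 337.02° ⇒ minimal covering band is its complement: 360° − 337.02° = 22.98°.
Band runs from +163.13° eastward to -173.89°, crossing the antimeridian.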